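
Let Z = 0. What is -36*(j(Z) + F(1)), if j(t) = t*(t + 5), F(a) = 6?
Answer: -216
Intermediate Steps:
j(t) = t*(5 + t)
-36*(j(Z) + F(1)) = -36*(0*(5 + 0) + 6) = -36*(0*5 + 6) = -36*(0 + 6) = -36*6 = -216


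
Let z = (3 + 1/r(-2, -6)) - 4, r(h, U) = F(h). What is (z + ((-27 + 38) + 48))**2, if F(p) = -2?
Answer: 13225/4 ≈ 3306.3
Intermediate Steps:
r(h, U) = -2
z = -3/2 (z = (3 + 1/(-2)) - 4 = (3 - 1/2) - 4 = 5/2 - 4 = -3/2 ≈ -1.5000)
(z + ((-27 + 38) + 48))**2 = (-3/2 + ((-27 + 38) + 48))**2 = (-3/2 + (11 + 48))**2 = (-3/2 + 59)**2 = (115/2)**2 = 13225/4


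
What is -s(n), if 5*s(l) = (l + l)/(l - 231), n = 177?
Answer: 59/45 ≈ 1.3111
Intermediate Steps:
s(l) = 2*l/(5*(-231 + l)) (s(l) = ((l + l)/(l - 231))/5 = ((2*l)/(-231 + l))/5 = (2*l/(-231 + l))/5 = 2*l/(5*(-231 + l)))
-s(n) = -2*177/(5*(-231 + 177)) = -2*177/(5*(-54)) = -2*177*(-1)/(5*54) = -1*(-59/45) = 59/45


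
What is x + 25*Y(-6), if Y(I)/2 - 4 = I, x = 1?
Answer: -99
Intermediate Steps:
Y(I) = 8 + 2*I
x + 25*Y(-6) = 1 + 25*(8 + 2*(-6)) = 1 + 25*(8 - 12) = 1 + 25*(-4) = 1 - 100 = -99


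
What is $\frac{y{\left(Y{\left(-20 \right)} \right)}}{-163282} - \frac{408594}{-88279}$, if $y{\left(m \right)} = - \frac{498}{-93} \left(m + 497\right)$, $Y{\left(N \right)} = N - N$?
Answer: $\frac{147208158335}{31917537287} \approx 4.6121$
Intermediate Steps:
$Y{\left(N \right)} = 0$
$y{\left(m \right)} = \frac{82502}{31} + \frac{166 m}{31}$ ($y{\left(m \right)} = \left(-498\right) \left(- \frac{1}{93}\right) \left(497 + m\right) = \frac{166 \left(497 + m\right)}{31} = \frac{82502}{31} + \frac{166 m}{31}$)
$\frac{y{\left(Y{\left(-20 \right)} \right)}}{-163282} - \frac{408594}{-88279} = \frac{\frac{82502}{31} + \frac{166}{31} \cdot 0}{-163282} - \frac{408594}{-88279} = \left(\frac{82502}{31} + 0\right) \left(- \frac{1}{163282}\right) - - \frac{408594}{88279} = \frac{82502}{31} \left(- \frac{1}{163282}\right) + \frac{408594}{88279} = - \frac{5893}{361553} + \frac{408594}{88279} = \frac{147208158335}{31917537287}$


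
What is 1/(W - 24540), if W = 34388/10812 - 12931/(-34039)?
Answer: -92007417/2257534427404 ≈ -4.0756e-5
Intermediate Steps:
W = 327585776/92007417 (W = 34388*(1/10812) - 12931*(-1/34039) = 8597/2703 + 12931/34039 = 327585776/92007417 ≈ 3.5604)
1/(W - 24540) = 1/(327585776/92007417 - 24540) = 1/(-2257534427404/92007417) = -92007417/2257534427404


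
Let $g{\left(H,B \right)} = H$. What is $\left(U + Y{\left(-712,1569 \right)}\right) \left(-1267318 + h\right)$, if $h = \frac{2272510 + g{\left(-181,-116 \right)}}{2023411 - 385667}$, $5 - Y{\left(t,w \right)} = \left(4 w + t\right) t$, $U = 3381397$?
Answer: $- \frac{7620314631389930555}{818872} \approx -9.3059 \cdot 10^{12}$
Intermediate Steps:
$Y{\left(t,w \right)} = 5 - t \left(t + 4 w\right)$ ($Y{\left(t,w \right)} = 5 - \left(4 w + t\right) t = 5 - \left(t + 4 w\right) t = 5 - t \left(t + 4 w\right)$)
$h = \frac{2272329}{1637744}$ ($h = \frac{2272510 - 181}{2023411 - 385667} = \frac{2272329}{1637744} \approx 1.3875$)
$\left(U + Y{\left(-712,1569 \right)}\right) \left(-1267318 + h\right) = \left(3381397 - \left(506939 - 4468512\right)\right) \left(-1267318 + \frac{2272329}{1637744}\right) = \left(3381397 + \left(5 - 506944 + 4468512\right)\right) \left(- \frac{2075540178263}{1637744}\right) = \left(3381397 + 3961573\right) \left(- \frac{2075540178263}{1637744}\right) = 7342970 \left(- \frac{2075540178263}{1637744}\right) = - \frac{7620314631389930555}{818872}$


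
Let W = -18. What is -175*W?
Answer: 3150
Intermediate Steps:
-175*W = -175*(-18) = 3150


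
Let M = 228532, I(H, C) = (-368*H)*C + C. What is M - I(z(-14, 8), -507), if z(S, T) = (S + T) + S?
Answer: 3960559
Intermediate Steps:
z(S, T) = T + 2*S
I(H, C) = C - 368*C*H (I(H, C) = -368*C*H + C = C - 368*C*H)
M - I(z(-14, 8), -507) = 228532 - (-507)*(1 - 368*(8 + 2*(-14))) = 228532 - (-507)*(1 - 368*(8 - 28)) = 228532 - (-507)*(1 - 368*(-20)) = 228532 - (-507)*(1 + 7360) = 228532 - (-507)*7361 = 228532 - 1*(-3732027) = 228532 + 3732027 = 3960559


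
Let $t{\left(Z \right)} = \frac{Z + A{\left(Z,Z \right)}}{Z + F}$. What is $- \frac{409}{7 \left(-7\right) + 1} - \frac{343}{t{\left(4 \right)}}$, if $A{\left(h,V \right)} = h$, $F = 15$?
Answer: $- \frac{38693}{48} \approx -806.1$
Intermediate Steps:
$t{\left(Z \right)} = \frac{2 Z}{15 + Z}$ ($t{\left(Z \right)} = \frac{Z + Z}{Z + 15} = \frac{2 Z}{15 + Z}$)
$- \frac{409}{7 \left(-7\right) + 1} - \frac{343}{t{\left(4 \right)}} = - \frac{409}{7 \left(-7\right) + 1} - \frac{343}{2 \cdot 4 \frac{1}{15 + 4}} = - \frac{409}{-49 + 1} - \frac{343}{2 \cdot 4 \cdot \frac{1}{19}} = - \frac{409}{-48} - \frac{343}{2 \cdot 4 \cdot \frac{1}{19}} = \left(-409\right) \left(- \frac{1}{48}\right) - \frac{343}{\frac{8}{19}} = \frac{409}{48} - \frac{6517}{8} = - \frac{38693}{48}$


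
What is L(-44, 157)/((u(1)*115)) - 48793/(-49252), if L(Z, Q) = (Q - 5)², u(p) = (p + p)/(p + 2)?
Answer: 1712488507/5663980 ≈ 302.35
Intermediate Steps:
u(p) = 2*p/(2 + p) (u(p) = (2*p)/(2 + p) = 2*p/(2 + p))
L(Z, Q) = (-5 + Q)²
L(-44, 157)/((u(1)*115)) - 48793/(-49252) = (-5 + 157)²/(((2*1/(2 + 1))*115)) - 48793/(-49252) = 152²/(((2*1/3)*115)) - 48793*(-1/49252) = 23104/(((2*1*(⅓))*115)) + 48793/49252 = 23104/(((⅔)*115)) + 48793/49252 = 23104/(230/3) + 48793/49252 = 23104*(3/230) + 48793/49252 = 34656/115 + 48793/49252 = 1712488507/5663980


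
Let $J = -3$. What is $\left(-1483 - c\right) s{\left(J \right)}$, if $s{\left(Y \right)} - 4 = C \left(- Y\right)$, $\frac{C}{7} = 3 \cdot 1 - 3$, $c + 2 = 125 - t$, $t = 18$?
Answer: $-6352$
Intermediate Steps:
$c = 105$ ($c = -2 + \left(125 - 18\right) = -2 + 107 = 105$)
$C = 0$ ($C = 7 \left(3 \cdot 1 - 3\right) = 7 \left(3 - 3\right) = 7 \cdot 0 = 0$)
$s{\left(Y \right)} = 4$ ($s{\left(Y \right)} = 4 + 0 \left(- Y\right) = 4 + 0 = 4$)
$\left(-1483 - c\right) s{\left(J \right)} = \left(-1483 - 105\right) 4 = \left(-1588\right) 4 = -6352$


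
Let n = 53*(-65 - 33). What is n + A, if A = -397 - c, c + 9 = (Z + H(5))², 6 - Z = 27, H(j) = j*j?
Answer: -5598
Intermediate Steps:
H(j) = j²
Z = -21 (Z = 6 - 1*27 = 6 - 27 = -21)
c = 7 (c = -9 + (-21 + 5²)² = -9 + (-21 + 25)² = -9 + 4² = -9 + 16 = 7)
A = -404 (A = -397 - 1*7 = -397 - 7 = -404)
n = -5194 (n = 53*(-98) = -5194)
n + A = -5194 - 404 = -5598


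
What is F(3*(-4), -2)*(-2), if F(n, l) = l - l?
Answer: 0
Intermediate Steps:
F(n, l) = 0
F(3*(-4), -2)*(-2) = 0*(-2) = 0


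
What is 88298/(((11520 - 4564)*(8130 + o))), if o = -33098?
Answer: -44149/86838704 ≈ -0.00050840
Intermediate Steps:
88298/(((11520 - 4564)*(8130 + o))) = 88298/(((11520 - 4564)*(8130 - 33098))) = 88298/((6956*(-24968))) = 88298/(-173677408) = 88298*(-1/173677408) = -44149/86838704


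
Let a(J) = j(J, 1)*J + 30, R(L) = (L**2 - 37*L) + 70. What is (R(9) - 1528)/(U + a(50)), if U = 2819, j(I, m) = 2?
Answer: -570/983 ≈ -0.57986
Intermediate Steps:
R(L) = 70 + L**2 - 37*L
a(J) = 30 + 2*J (a(J) = 2*J + 30 = 30 + 2*J)
(R(9) - 1528)/(U + a(50)) = ((70 + 9**2 - 37*9) - 1528)/(2819 + (30 + 2*50)) = ((70 + 81 - 333) - 1528)/(2819 + (30 + 100)) = (-182 - 1528)/(2819 + 130) = -1710/2949 = -1710*1/2949 = -570/983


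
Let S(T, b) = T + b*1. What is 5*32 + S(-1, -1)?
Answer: 158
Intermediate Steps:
S(T, b) = T + b
5*32 + S(-1, -1) = 5*32 + (-1 - 1) = 160 - 2 = 158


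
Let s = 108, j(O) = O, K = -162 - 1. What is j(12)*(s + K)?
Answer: -660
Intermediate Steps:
K = -163
j(12)*(s + K) = 12*(108 - 163) = 12*(-55) = -660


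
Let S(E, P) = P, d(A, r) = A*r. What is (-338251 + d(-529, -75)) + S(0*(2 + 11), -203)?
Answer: -298779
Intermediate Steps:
(-338251 + d(-529, -75)) + S(0*(2 + 11), -203) = (-338251 - 529*(-75)) - 203 = (-338251 + 39675) - 203 = -298576 - 203 = -298779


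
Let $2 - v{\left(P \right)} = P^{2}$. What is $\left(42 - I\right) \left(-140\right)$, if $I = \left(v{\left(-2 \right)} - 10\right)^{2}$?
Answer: $14280$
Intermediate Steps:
$v{\left(P \right)} = 2 - P^{2}$
$I = 144$ ($I = \left(\left(2 - \left(-2\right)^{2}\right) - 10\right)^{2} = \left(\left(2 - 4\right) - 10\right)^{2} = \left(-2 - 10\right)^{2} = \left(-12\right)^{2} = 144$)
$\left(42 - I\right) \left(-140\right) = \left(42 - 144\right) \left(-140\right) = \left(-102\right) \left(-140\right) = 14280$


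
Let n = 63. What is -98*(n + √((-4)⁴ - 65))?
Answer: -6174 - 98*√191 ≈ -7528.4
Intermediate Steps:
-98*(n + √((-4)⁴ - 65)) = -98*(63 + √((-4)⁴ - 65)) = -98*(63 + √(256 - 65)) = -98*(63 + √191) = -6174 - 98*√191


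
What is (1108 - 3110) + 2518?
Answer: 516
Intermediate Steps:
(1108 - 3110) + 2518 = -2002 + 2518 = 516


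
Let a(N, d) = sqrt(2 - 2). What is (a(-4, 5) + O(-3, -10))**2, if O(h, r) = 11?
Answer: 121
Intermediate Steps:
a(N, d) = 0 (a(N, d) = sqrt(0) = 0)
(a(-4, 5) + O(-3, -10))**2 = (0 + 11)**2 = 11**2 = 121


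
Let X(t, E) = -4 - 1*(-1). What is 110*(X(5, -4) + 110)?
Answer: 11770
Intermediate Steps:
X(t, E) = -3 (X(t, E) = -4 + 1 = -3)
110*(X(5, -4) + 110) = 110*(-3 + 110) = 110*107 = 11770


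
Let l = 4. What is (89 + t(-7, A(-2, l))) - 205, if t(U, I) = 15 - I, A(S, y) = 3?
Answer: -104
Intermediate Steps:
(89 + t(-7, A(-2, l))) - 205 = (89 + (15 - 1*3)) - 205 = (89 + (15 - 3)) - 205 = (89 + 12) - 205 = 101 - 205 = -104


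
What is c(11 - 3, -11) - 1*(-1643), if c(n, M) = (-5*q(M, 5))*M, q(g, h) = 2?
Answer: 1753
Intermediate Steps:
c(n, M) = -10*M (c(n, M) = (-5*2)*M = -10*M)
c(11 - 3, -11) - 1*(-1643) = -10*(-11) - 1*(-1643) = 110 + 1643 = 1753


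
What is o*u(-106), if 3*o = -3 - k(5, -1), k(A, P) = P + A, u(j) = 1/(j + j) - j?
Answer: -157297/636 ≈ -247.32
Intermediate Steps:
u(j) = 1/(2*j) - j
k(A, P) = A + P
o = -7/3 (o = (-3 - (5 - 1))/3 = (-3 - 1*4)/3 = (-3 - 4)/3 = (1/3)*(-7) = -7/3 ≈ -2.3333)
o*u(-106) = -7*((1/2)/(-106) - 1*(-106))/3 = -7*((1/2)*(-1/106) + 106)/3 = -7*(-1/212 + 106)/3 = -7/3*22471/212 = -157297/636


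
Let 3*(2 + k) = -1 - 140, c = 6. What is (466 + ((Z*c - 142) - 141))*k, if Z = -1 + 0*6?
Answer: -8673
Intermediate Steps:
Z = -1 (Z = -1 + 0 = -1)
k = -49 (k = -2 + (-1 - 140)/3 = -2 + (⅓)*(-141) = -2 - 47 = -49)
(466 + ((Z*c - 142) - 141))*k = (466 + ((-1*6 - 142) - 141))*(-49) = (466 + ((-6 - 142) - 141))*(-49) = (466 + (-148 - 141))*(-49) = (466 - 289)*(-49) = 177*(-49) = -8673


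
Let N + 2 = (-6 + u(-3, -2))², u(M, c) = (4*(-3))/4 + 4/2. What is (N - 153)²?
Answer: 11236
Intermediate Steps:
u(M, c) = -1 (u(M, c) = -12*¼ + 4*(½) = -3 + 2 = -1)
N = 47 (N = -2 + (-6 - 1)² = -2 + (-7)² = -2 + 49 = 47)
(N - 153)² = (47 - 153)² = (-106)² = 11236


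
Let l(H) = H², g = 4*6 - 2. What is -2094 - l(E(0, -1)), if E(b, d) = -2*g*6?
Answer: -71790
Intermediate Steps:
g = 22 (g = 24 - 2 = 22)
E(b, d) = -264 (E(b, d) = -2*22*6 = -44*6 = -264)
-2094 - l(E(0, -1)) = -2094 - 1*(-264)² = -2094 - 1*69696 = -2094 - 69696 = -71790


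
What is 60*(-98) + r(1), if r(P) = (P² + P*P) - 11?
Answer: -5889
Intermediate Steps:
r(P) = -11 + 2*P² (r(P) = (P² + P²) - 11 = 2*P² - 11 = -11 + 2*P²)
60*(-98) + r(1) = 60*(-98) + (-11 + 2*1²) = -5880 + (-11 + 2*1) = -5880 + (-11 + 2) = -5880 - 9 = -5889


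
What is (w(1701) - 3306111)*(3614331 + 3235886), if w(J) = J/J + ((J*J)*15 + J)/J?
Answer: -22472780788898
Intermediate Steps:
w(J) = 1 + (J + 15*J²)/J (w(J) = 1 + (J²*15 + J)/J = 1 + (15*J² + J)/J = 1 + (J + 15*J²)/J)
(w(1701) - 3306111)*(3614331 + 3235886) = ((2 + 15*1701) - 3306111)*(3614331 + 3235886) = ((2 + 25515) - 3306111)*6850217 = (25517 - 3306111)*6850217 = -3280594*6850217 = -22472780788898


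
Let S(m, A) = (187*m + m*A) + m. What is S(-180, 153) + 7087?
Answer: -54293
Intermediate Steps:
S(m, A) = 188*m + A*m (S(m, A) = (187*m + A*m) + m = 188*m + A*m)
S(-180, 153) + 7087 = -180*(188 + 153) + 7087 = -180*341 + 7087 = -61380 + 7087 = -54293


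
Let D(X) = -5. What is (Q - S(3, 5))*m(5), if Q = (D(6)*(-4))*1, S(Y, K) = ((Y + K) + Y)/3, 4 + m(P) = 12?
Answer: 392/3 ≈ 130.67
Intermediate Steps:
m(P) = 8 (m(P) = -4 + 12 = 8)
S(Y, K) = K/3 + 2*Y/3 (S(Y, K) = ((K + Y) + Y)*(1/3) = (K + 2*Y)*(1/3) = K/3 + 2*Y/3)
Q = 20 (Q = -5*(-4)*1 = 20*1 = 20)
(Q - S(3, 5))*m(5) = (20 - ((1/3)*5 + (2/3)*3))*8 = (20 - (5/3 + 2))*8 = (20 - 1*11/3)*8 = (20 - 11/3)*8 = (49/3)*8 = 392/3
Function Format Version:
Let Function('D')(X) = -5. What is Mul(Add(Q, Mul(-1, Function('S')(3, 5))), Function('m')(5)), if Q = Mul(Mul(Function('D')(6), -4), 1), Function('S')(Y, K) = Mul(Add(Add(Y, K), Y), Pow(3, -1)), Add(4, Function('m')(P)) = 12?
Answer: Rational(392, 3) ≈ 130.67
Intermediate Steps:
Function('m')(P) = 8 (Function('m')(P) = Add(-4, 12) = 8)
Function('S')(Y, K) = Add(Mul(Rational(1, 3), K), Mul(Rational(2, 3), Y)) (Function('S')(Y, K) = Mul(Add(Add(K, Y), Y), Rational(1, 3)) = Mul(Add(K, Mul(2, Y)), Rational(1, 3)) = Add(Mul(Rational(1, 3), K), Mul(Rational(2, 3), Y)))
Q = 20 (Q = Mul(Mul(-5, -4), 1) = Mul(20, 1) = 20)
Mul(Add(Q, Mul(-1, Function('S')(3, 5))), Function('m')(5)) = Mul(Add(20, Mul(-1, Add(Mul(Rational(1, 3), 5), Mul(Rational(2, 3), 3)))), 8) = Mul(Add(20, Mul(-1, Add(Rational(5, 3), 2))), 8) = Mul(Add(20, Mul(-1, Rational(11, 3))), 8) = Mul(Add(20, Rational(-11, 3)), 8) = Mul(Rational(49, 3), 8) = Rational(392, 3)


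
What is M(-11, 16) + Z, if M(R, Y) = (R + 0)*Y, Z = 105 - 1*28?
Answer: -99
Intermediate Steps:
Z = 77 (Z = 105 - 28 = 77)
M(R, Y) = R*Y
M(-11, 16) + Z = -11*16 + 77 = -176 + 77 = -99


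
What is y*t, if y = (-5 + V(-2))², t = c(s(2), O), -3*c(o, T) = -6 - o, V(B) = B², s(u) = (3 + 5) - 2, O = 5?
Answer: 4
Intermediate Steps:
s(u) = 6 (s(u) = 8 - 2 = 6)
c(o, T) = 2 + o/3 (c(o, T) = -(-6 - o)/3 = 2 + o/3)
t = 4 (t = 2 + (⅓)*6 = 2 + 2 = 4)
y = 1 (y = (-5 + (-2)²)² = (-5 + 4)² = (-1)² = 1)
y*t = 1*4 = 4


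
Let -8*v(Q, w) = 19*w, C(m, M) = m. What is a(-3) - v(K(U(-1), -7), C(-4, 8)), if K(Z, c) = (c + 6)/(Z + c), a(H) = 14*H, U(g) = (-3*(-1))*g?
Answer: -103/2 ≈ -51.500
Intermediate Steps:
U(g) = 3*g
K(Z, c) = (6 + c)/(Z + c)
v(Q, w) = -19*w/8
a(-3) - v(K(U(-1), -7), C(-4, 8)) = 14*(-3) - (-19)*(-4)/8 = -42 - 1*19/2 = -42 - 19/2 = -103/2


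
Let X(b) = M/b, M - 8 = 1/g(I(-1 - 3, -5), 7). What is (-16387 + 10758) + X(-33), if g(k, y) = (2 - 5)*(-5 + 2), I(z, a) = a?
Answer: -1671886/297 ≈ -5629.2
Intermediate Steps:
g(k, y) = 9 (g(k, y) = -3*(-3) = 9)
M = 73/9 (M = 8 + 1/9 = 8 + ⅑ = 73/9 ≈ 8.1111)
X(b) = 73/(9*b)
(-16387 + 10758) + X(-33) = (-16387 + 10758) + (73/9)/(-33) = -5629 + (73/9)*(-1/33) = -5629 - 73/297 = -1671886/297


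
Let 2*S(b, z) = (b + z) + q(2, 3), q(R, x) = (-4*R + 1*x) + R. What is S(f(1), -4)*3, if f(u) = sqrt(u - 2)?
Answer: -21/2 + 3*I/2 ≈ -10.5 + 1.5*I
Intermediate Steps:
q(R, x) = x - 3*R (q(R, x) = (-4*R + x) + R = (x - 4*R) + R = x - 3*R)
f(u) = sqrt(-2 + u)
S(b, z) = -3/2 + b/2 + z/2 (S(b, z) = ((b + z) + (3 - 3*2))/2 = ((b + z) + (3 - 6))/2 = ((b + z) - 3)/2 = (-3 + b + z)/2 = -3/2 + b/2 + z/2)
S(f(1), -4)*3 = (-3/2 + sqrt(-2 + 1)/2 + (1/2)*(-4))*3 = (-3/2 + sqrt(-1)/2 - 2)*3 = (-3/2 + I/2 - 2)*3 = (-7/2 + I/2)*3 = -21/2 + 3*I/2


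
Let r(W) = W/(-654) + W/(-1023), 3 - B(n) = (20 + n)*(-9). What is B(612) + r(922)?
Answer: 634328638/111507 ≈ 5688.7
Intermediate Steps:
B(n) = 183 + 9*n (B(n) = 3 - (20 + n)*(-9) = 3 - (-180 - 9*n) = 3 + (180 + 9*n) = 183 + 9*n)
r(W) = -559*W/223014 (r(W) = W*(-1/654) + W*(-1/1023) = -W/654 - W/1023 = -559*W/223014)
B(612) + r(922) = (183 + 9*612) - 559/223014*922 = (183 + 5508) - 257699/111507 = 5691 - 257699/111507 = 634328638/111507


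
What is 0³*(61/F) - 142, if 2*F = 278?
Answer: -142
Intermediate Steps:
F = 139 (F = (½)*278 = 139)
0³*(61/F) - 142 = 0³*(61/139) - 142 = 0*(61*(1/139)) - 142 = 0*(61/139) - 142 = 0 - 142 = -142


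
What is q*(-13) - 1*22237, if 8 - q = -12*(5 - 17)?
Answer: -20469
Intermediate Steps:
q = -136 (q = 8 - (-12)*(5 - 17) = 8 - (-12)*(-12) = 8 - 1*144 = 8 - 144 = -136)
q*(-13) - 1*22237 = -136*(-13) - 1*22237 = 1768 - 22237 = -20469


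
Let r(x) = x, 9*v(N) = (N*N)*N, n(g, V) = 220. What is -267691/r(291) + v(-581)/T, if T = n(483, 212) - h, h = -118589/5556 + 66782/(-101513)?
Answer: -516153541054947053/5674114886817 ≈ -90966.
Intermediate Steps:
h = -12409365949/564006228 (h = -118589*1/5556 + 66782*(-1/101513) = -118589/5556 - 66782/101513 = -12409365949/564006228 ≈ -22.002)
v(N) = N³/9 (v(N) = ((N*N)*N)/9 = (N²*N)/9 = N³/9)
T = 136490736109/564006228 (T = 220 - 1*(-12409365949/564006228) = 220 + 12409365949/564006228 = 136490736109/564006228 ≈ 242.00)
-267691/r(291) + v(-581)/T = -267691/291 + ((⅑)*(-581)³)/(136490736109/564006228) = -267691*1/291 + ((⅑)*(-196122941))*(564006228/136490736109) = -267691/291 - 196122941/9*564006228/136490736109 = -267691/291 - 5267360008460788/58496029761 = -516153541054947053/5674114886817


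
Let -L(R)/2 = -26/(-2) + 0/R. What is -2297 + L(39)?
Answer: -2323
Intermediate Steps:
L(R) = -26 (L(R) = -2*(-26/(-2) + 0/R) = -2*(-26*(-1/2) + 0) = -2*(13 + 0) = -2*13 = -26)
-2297 + L(39) = -2297 - 26 = -2323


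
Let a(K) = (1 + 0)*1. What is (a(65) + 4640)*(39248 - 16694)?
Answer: 104673114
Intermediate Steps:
a(K) = 1 (a(K) = 1*1 = 1)
(a(65) + 4640)*(39248 - 16694) = (1 + 4640)*(39248 - 16694) = 4641*22554 = 104673114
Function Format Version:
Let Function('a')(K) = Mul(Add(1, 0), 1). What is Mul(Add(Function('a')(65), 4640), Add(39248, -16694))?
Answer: 104673114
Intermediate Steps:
Function('a')(K) = 1 (Function('a')(K) = Mul(1, 1) = 1)
Mul(Add(Function('a')(65), 4640), Add(39248, -16694)) = Mul(Add(1, 4640), Add(39248, -16694)) = Mul(4641, 22554) = 104673114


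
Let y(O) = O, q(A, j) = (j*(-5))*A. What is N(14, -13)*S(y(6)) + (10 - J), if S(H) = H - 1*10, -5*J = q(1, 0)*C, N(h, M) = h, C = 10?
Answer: -46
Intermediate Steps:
q(A, j) = -5*A*j (q(A, j) = (-5*j)*A = -5*A*j)
J = 0 (J = -(-5*1*0)*10/5 = -0*10 = -⅕*0 = 0)
S(H) = -10 + H (S(H) = H - 10 = -10 + H)
N(14, -13)*S(y(6)) + (10 - J) = 14*(-10 + 6) + (10 - 1*0) = 14*(-4) + (10 + 0) = -56 + 10 = -46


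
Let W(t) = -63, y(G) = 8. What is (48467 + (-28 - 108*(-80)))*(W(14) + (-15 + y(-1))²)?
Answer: -799106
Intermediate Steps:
(48467 + (-28 - 108*(-80)))*(W(14) + (-15 + y(-1))²) = (48467 + (-28 - 108*(-80)))*(-63 + (-15 + 8)²) = (48467 + (-28 + 8640))*(-63 + (-7)²) = (48467 + 8612)*(-63 + 49) = 57079*(-14) = -799106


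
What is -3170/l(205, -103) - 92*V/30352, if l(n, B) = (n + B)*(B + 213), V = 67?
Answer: -2067199/4256868 ≈ -0.48561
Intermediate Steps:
l(n, B) = (213 + B)*(B + n) (l(n, B) = (B + n)*(213 + B) = (213 + B)*(B + n))
-3170/l(205, -103) - 92*V/30352 = -3170/((-103)² + 213*(-103) + 213*205 - 103*205) - 92*67/30352 = -3170/(10609 - 21939 + 43665 - 21115) - 6164*1/30352 = -3170/11220 - 1541/7588 = -3170*1/11220 - 1541/7588 = -317/1122 - 1541/7588 = -2067199/4256868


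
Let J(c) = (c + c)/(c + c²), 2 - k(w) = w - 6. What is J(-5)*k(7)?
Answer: -½ ≈ -0.50000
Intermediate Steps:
k(w) = 8 - w (k(w) = 2 - (w - 6) = 2 - (-6 + w) = 2 + (6 - w) = 8 - w)
J(c) = 2*c/(c + c²) (J(c) = (2*c)/(c + c²) = 2*c/(c + c²))
J(-5)*k(7) = (2/(1 - 5))*(8 - 1*7) = (2/(-4))*(8 - 7) = (2*(-¼))*1 = -½*1 = -½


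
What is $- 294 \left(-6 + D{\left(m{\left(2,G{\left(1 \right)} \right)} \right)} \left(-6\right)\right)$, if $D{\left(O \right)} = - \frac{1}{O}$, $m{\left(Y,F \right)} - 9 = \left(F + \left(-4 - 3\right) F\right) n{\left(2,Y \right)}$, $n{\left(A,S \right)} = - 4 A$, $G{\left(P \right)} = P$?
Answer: $\frac{32928}{19} \approx 1733.1$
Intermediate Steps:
$m{\left(Y,F \right)} = 9 + 48 F$ ($m{\left(Y,F \right)} = 9 + \left(F + \left(-4 - 3\right) F\right) \left(\left(-4\right) 2\right) = 9 + \left(F - 7 F\right) \left(-8\right) = 9 + - 6 F \left(-8\right) = 9 + 48 F$)
$- 294 \left(-6 + D{\left(m{\left(2,G{\left(1 \right)} \right)} \right)} \left(-6\right)\right) = - 294 \left(-6 + - \frac{1}{9 + 48 \cdot 1} \left(-6\right)\right) = - 294 \left(-6 + - \frac{1}{9 + 48} \left(-6\right)\right) = - 294 \left(-6 + - \frac{1}{57} \left(-6\right)\right) = - 294 \left(-6 + \left(-1\right) \frac{1}{57} \left(-6\right)\right) = - 294 \left(-6 - - \frac{2}{19}\right) = - 294 \left(-6 + \frac{2}{19}\right) = \left(-294\right) \left(- \frac{112}{19}\right) = \frac{32928}{19}$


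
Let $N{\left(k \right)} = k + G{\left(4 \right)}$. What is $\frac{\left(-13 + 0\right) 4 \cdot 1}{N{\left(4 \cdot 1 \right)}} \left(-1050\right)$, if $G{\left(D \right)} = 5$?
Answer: $\frac{18200}{3} \approx 6066.7$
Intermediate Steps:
$N{\left(k \right)} = 5 + k$ ($N{\left(k \right)} = k + 5 = 5 + k$)
$\frac{\left(-13 + 0\right) 4 \cdot 1}{N{\left(4 \cdot 1 \right)}} \left(-1050\right) = \frac{\left(-13 + 0\right) 4 \cdot 1}{5 + 4 \cdot 1} \left(-1050\right) = \frac{\left(-13\right) 4}{5 + 4} \left(-1050\right) = - \frac{52}{9} \left(-1050\right) = \left(-52\right) \frac{1}{9} \left(-1050\right) = \left(- \frac{52}{9}\right) \left(-1050\right) = \frac{18200}{3}$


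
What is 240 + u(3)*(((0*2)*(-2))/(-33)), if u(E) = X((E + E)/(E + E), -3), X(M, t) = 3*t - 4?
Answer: 240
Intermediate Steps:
X(M, t) = -4 + 3*t
u(E) = -13 (u(E) = -4 + 3*(-3) = -4 - 9 = -13)
240 + u(3)*(((0*2)*(-2))/(-33)) = 240 - 13*(0*2)*(-2)/(-33) = 240 - (-13)*0*(-2)/33 = 240 - (-13)*0/33 = 240 - 13*0 = 240 + 0 = 240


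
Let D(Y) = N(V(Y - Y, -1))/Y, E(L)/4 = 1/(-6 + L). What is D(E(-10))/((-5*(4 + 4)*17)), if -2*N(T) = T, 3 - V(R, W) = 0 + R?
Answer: -3/340 ≈ -0.0088235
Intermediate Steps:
V(R, W) = 3 - R (V(R, W) = 3 - (0 + R) = 3 - R)
N(T) = -T/2
E(L) = 4/(-6 + L)
D(Y) = -3/(2*Y) (D(Y) = (-(3 - (Y - Y))/2)/Y = (-(3 - 1*0)/2)/Y = (-(3 + 0)/2)/Y = (-½*3)/Y = -3/(2*Y))
D(E(-10))/((-5*(4 + 4)*17)) = (-3/(2*(4/(-6 - 10))))/((-5*(4 + 4)*17)) = (-3/(2*(4/(-16))))/((-5*8*17)) = (-3/(2*(4*(-1/16))))/((-40*17)) = -3/(2*(-¼))/(-680) = -3/2*(-4)*(-1/680) = 6*(-1/680) = -3/340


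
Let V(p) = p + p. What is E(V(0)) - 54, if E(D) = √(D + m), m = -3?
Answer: -54 + I*√3 ≈ -54.0 + 1.732*I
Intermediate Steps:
V(p) = 2*p
E(D) = √(-3 + D) (E(D) = √(D - 3) = √(-3 + D))
E(V(0)) - 54 = √(-3 + 2*0) - 54 = √(-3 + 0) - 54 = √(-3) - 54 = I*√3 - 54 = -54 + I*√3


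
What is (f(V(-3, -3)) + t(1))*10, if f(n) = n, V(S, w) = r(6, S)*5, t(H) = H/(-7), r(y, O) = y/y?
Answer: 340/7 ≈ 48.571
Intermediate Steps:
r(y, O) = 1
t(H) = -H/7 (t(H) = H*(-⅐) = -H/7)
V(S, w) = 5 (V(S, w) = 1*5 = 5)
(f(V(-3, -3)) + t(1))*10 = (5 - ⅐*1)*10 = (5 - ⅐)*10 = (34/7)*10 = 340/7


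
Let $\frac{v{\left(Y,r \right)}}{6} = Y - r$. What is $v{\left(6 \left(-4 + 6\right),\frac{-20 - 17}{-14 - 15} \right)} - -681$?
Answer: $\frac{21615}{29} \approx 745.34$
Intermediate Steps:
$v{\left(Y,r \right)} = - 6 r + 6 Y$ ($v{\left(Y,r \right)} = 6 \left(Y - r\right) = - 6 r + 6 Y$)
$v{\left(6 \left(-4 + 6\right),\frac{-20 - 17}{-14 - 15} \right)} - -681 = \left(- 6 \frac{-20 - 17}{-14 - 15} + 6 \cdot 6 \left(-4 + 6\right)\right) - -681 = \left(- 6 \left(- \frac{37}{-29}\right) + 6 \cdot 6 \cdot 2\right) + 681 = \left(- 6 \left(\left(-37\right) \left(- \frac{1}{29}\right)\right) + 6 \cdot 12\right) + 681 = \left(\left(-6\right) \frac{37}{29} + 72\right) + 681 = \left(- \frac{222}{29} + 72\right) + 681 = \frac{1866}{29} + 681 = \frac{21615}{29}$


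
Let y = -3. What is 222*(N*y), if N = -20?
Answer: 13320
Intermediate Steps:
222*(N*y) = 222*(-20*(-3)) = 222*60 = 13320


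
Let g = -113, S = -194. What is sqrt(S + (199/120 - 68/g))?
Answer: 47*I*sqrt(3990030)/6780 ≈ 13.847*I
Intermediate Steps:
sqrt(S + (199/120 - 68/g)) = sqrt(-194 + (199/120 - 68/(-113))) = sqrt(-194 + (199*(1/120) - 68*(-1/113))) = sqrt(-194 + (199/120 + 68/113)) = sqrt(-194 + 30647/13560) = sqrt(-2599993/13560) = 47*I*sqrt(3990030)/6780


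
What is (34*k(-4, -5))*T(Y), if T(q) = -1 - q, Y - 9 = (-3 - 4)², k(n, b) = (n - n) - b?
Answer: -10030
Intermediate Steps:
k(n, b) = -b (k(n, b) = 0 - b = -b)
Y = 58 (Y = 9 + (-3 - 4)² = 9 + (-7)² = 9 + 49 = 58)
(34*k(-4, -5))*T(Y) = (34*(-1*(-5)))*(-1 - 1*58) = (34*5)*(-1 - 58) = 170*(-59) = -10030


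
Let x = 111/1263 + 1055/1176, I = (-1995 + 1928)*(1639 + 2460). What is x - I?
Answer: 135970187435/495096 ≈ 2.7463e+5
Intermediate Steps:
I = -274633 (I = -67*4099 = -274633)
x = 487667/495096 (x = 111*(1/1263) + 1055*(1/1176) = 37/421 + 1055/1176 = 487667/495096 ≈ 0.98499)
x - I = 487667/495096 - 1*(-274633) = 487667/495096 + 274633 = 135970187435/495096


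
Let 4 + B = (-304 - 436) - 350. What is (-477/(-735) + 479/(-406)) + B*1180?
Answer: -18343980743/14210 ≈ -1.2909e+6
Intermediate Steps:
B = -1094 (B = -4 + ((-304 - 436) - 350) = -4 + (-740 - 350) = -4 - 1090 = -1094)
(-477/(-735) + 479/(-406)) + B*1180 = (-477/(-735) + 479/(-406)) - 1094*1180 = (-477*(-1/735) + 479*(-1/406)) - 1290920 = (159/245 - 479/406) - 1290920 = -7543/14210 - 1290920 = -18343980743/14210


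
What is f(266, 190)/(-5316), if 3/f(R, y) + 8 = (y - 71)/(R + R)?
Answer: 19/261813 ≈ 7.2571e-5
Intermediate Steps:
f(R, y) = 3/(-8 + (-71 + y)/(2*R)) (f(R, y) = 3/(-8 + (y - 71)/(R + R)) = 3/(-8 + (-71 + y)/((2*R))) = 3/(-8 + (-71 + y)*(1/(2*R))) = 3/(-8 + (-71 + y)/(2*R)))
f(266, 190)/(-5316) = (6*266/(-71 + 190 - 16*266))/(-5316) = (6*266/(-71 + 190 - 4256))*(-1/5316) = (6*266/(-4137))*(-1/5316) = (6*266*(-1/4137))*(-1/5316) = -76/197*(-1/5316) = 19/261813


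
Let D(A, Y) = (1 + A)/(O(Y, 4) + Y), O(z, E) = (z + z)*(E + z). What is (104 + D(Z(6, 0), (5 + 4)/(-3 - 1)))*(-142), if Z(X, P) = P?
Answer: -1195072/81 ≈ -14754.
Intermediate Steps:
O(z, E) = 2*z*(E + z) (O(z, E) = (2*z)*(E + z) = 2*z*(E + z))
D(A, Y) = (1 + A)/(Y + 2*Y*(4 + Y)) (D(A, Y) = (1 + A)/(2*Y*(4 + Y) + Y) = (1 + A)/(Y + 2*Y*(4 + Y)))
(104 + D(Z(6, 0), (5 + 4)/(-3 - 1)))*(-142) = (104 + (1 + 0)/((((5 + 4)/(-3 - 1)))*(9 + 2*((5 + 4)/(-3 - 1)))))*(-142) = (104 + 1/((9/(-4))*(9 + 2*(9/(-4)))))*(-142) = (104 + 1/((9*(-¼))*(9 + 2*(9*(-¼)))))*(-142) = (104 + 1/(-9/4*(9 + 2*(-9/4))))*(-142) = (104 - 4/9*1/(9 - 9/2))*(-142) = (104 - 4/9*1/9/2)*(-142) = (104 - 4/9*2/9*1)*(-142) = (104 - 8/81)*(-142) = (8416/81)*(-142) = -1195072/81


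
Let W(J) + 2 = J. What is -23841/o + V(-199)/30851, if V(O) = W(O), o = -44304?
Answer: 242204529/455607568 ≈ 0.53161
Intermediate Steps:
W(J) = -2 + J
V(O) = -2 + O
-23841/o + V(-199)/30851 = -23841/(-44304) + (-2 - 199)/30851 = -23841*(-1/44304) - 201*1/30851 = 7947/14768 - 201/30851 = 242204529/455607568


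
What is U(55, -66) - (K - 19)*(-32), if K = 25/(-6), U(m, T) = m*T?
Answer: -13114/3 ≈ -4371.3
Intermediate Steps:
U(m, T) = T*m
K = -25/6 (K = 25*(-⅙) = -25/6 ≈ -4.1667)
U(55, -66) - (K - 19)*(-32) = -66*55 - (-25/6 - 19)*(-32) = -3630 - (-139)*(-32)/6 = -3630 - 1*2224/3 = -3630 - 2224/3 = -13114/3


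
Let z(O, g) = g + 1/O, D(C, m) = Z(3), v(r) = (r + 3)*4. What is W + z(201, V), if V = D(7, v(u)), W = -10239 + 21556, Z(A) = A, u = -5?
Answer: 2275321/201 ≈ 11320.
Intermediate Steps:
v(r) = 12 + 4*r (v(r) = (3 + r)*4 = 12 + 4*r)
W = 11317
D(C, m) = 3
V = 3
W + z(201, V) = 11317 + (3 + 1/201) = 11317 + 604/201 = 2275321/201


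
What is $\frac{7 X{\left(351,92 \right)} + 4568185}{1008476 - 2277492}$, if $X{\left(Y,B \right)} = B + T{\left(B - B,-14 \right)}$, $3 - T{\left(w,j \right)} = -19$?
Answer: $- \frac{4568983}{1269016} \approx -3.6004$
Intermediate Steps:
$T{\left(w,j \right)} = 22$ ($T{\left(w,j \right)} = 3 - -19 = 3 + 19 = 22$)
$X{\left(Y,B \right)} = 22 + B$ ($X{\left(Y,B \right)} = B + 22 = 22 + B$)
$\frac{7 X{\left(351,92 \right)} + 4568185}{1008476 - 2277492} = \frac{7 \left(22 + 92\right) + 4568185}{1008476 - 2277492} = \frac{7 \cdot 114 + 4568185}{-1269016} = \left(798 + 4568185\right) \left(- \frac{1}{1269016}\right) = 4568983 \left(- \frac{1}{1269016}\right) = - \frac{4568983}{1269016}$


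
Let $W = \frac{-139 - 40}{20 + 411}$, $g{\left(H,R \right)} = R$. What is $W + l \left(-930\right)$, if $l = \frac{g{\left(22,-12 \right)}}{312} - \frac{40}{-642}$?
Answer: $- \frac{13543184}{599521} \approx -22.59$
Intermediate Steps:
$W = - \frac{179}{431} \approx -0.41531$
$l = \frac{199}{8346}$ ($l = - \frac{12}{312} - \frac{40}{-642} = \left(-12\right) \frac{1}{312} - - \frac{20}{321} = - \frac{1}{26} + \frac{20}{321} = \frac{199}{8346} \approx 0.023844$)
$W + l \left(-930\right) = - \frac{179}{431} + \frac{199}{8346} \left(-930\right) = - \frac{179}{431} - \frac{30845}{1391} = - \frac{13543184}{599521}$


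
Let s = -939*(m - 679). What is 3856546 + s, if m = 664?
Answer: 3870631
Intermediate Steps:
s = 14085 (s = -939*(664 - 679) = -939*(-15) = 14085)
3856546 + s = 3856546 + 14085 = 3870631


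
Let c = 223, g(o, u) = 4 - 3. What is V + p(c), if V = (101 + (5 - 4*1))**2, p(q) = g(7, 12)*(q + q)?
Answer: 10850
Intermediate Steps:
g(o, u) = 1
p(q) = 2*q (p(q) = 1*(q + q) = 1*(2*q) = 2*q)
V = 10404 (V = (101 + (5 - 4))**2 = (101 + 1)**2 = 102**2 = 10404)
V + p(c) = 10404 + 2*223 = 10404 + 446 = 10850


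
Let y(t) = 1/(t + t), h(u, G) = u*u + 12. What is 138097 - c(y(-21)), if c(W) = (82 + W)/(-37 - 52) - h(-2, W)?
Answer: 516269837/3738 ≈ 1.3811e+5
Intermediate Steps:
h(u, G) = 12 + u² (h(u, G) = u² + 12 = 12 + u²)
y(t) = 1/(2*t)
c(W) = -1506/89 - W/89 (c(W) = (82 + W)/(-37 - 52) - (12 + (-2)²) = (82 + W)/(-89) - (12 + 4) = (82 + W)*(-1/89) - 1*16 = (-82/89 - W/89) - 16 = -1506/89 - W/89)
138097 - c(y(-21)) = 138097 - (-1506/89 - 1/(178*(-21))) = 138097 - (-1506/89 - (-1)/(178*21)) = 138097 - (-1506/89 - 1/89*(-1/42)) = 138097 - (-1506/89 + 1/3738) = 138097 - 1*(-63251/3738) = 138097 + 63251/3738 = 516269837/3738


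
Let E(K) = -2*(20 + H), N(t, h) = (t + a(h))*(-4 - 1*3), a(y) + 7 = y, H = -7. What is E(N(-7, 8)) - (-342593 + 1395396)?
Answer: -1052829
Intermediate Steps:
a(y) = -7 + y
N(t, h) = 49 - 7*h - 7*t (N(t, h) = (t + (-7 + h))*(-4 - 1*3) = (-7 + h + t)*(-4 - 3) = (-7 + h + t)*(-7) = 49 - 7*h - 7*t)
E(K) = -26 (E(K) = -2*(20 - 7) = -2*13 = -26)
E(N(-7, 8)) - (-342593 + 1395396) = -26 - (-342593 + 1395396) = -26 - 1*1052803 = -26 - 1052803 = -1052829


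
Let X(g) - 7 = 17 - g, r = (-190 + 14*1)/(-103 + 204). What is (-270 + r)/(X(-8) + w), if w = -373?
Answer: 27446/34441 ≈ 0.79690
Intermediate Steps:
r = -176/101 (r = (-190 + 14)/101 = -176*1/101 = -176/101 ≈ -1.7426)
X(g) = 24 - g (X(g) = 7 + (17 - g) = 24 - g)
(-270 + r)/(X(-8) + w) = (-270 - 176/101)/((24 - 1*(-8)) - 373) = -27446/(101*((24 + 8) - 373)) = -27446/(101*(32 - 373)) = -27446/101/(-341) = -27446/101*(-1/341) = 27446/34441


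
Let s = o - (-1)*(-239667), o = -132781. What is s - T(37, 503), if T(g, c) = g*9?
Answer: -372781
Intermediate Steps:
T(g, c) = 9*g
s = -372448 (s = -132781 - (-1)*(-239667) = -132781 - 1*239667 = -132781 - 239667 = -372448)
s - T(37, 503) = -372448 - 9*37 = -372448 - 1*333 = -372448 - 333 = -372781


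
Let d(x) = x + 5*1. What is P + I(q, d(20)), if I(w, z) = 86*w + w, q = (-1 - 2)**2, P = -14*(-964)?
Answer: 14279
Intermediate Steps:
d(x) = 5 + x (d(x) = x + 5 = 5 + x)
P = 13496
q = 9 (q = (-3)**2 = 9)
I(w, z) = 87*w
P + I(q, d(20)) = 13496 + 87*9 = 13496 + 783 = 14279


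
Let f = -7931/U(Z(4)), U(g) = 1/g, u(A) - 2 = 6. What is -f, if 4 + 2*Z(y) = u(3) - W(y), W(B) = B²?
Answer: -47586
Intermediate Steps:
u(A) = 8 (u(A) = 2 + 6 = 8)
Z(y) = 2 - y²/2 (Z(y) = -2 + (8 - y²)/2 = -2 + (4 - y²/2) = 2 - y²/2)
f = 47586 (f = -7931/(1/(2 - ½*4²)) = -7931/(1/(2 - ½*16)) = -7931/(1/(2 - 8)) = -7931/(1/(-6)) = -7931/(-⅙) = -7931*(-6) = 47586)
-f = -1*47586 = -47586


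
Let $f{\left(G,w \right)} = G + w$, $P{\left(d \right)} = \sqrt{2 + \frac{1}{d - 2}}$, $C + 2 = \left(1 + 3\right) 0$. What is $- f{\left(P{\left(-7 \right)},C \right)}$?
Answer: $2 - \frac{\sqrt{17}}{3} \approx 0.62563$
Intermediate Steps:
$C = -2$ ($C = -2 + \left(1 + 3\right) 0 = -2 + 4 \cdot 0 = -2 + 0 = -2$)
$P{\left(d \right)} = \sqrt{2 + \frac{1}{-2 + d}}$
$- f{\left(P{\left(-7 \right)},C \right)} = - (\sqrt{\frac{-3 + 2 \left(-7\right)}{-2 - 7}} - 2) = - (\sqrt{\frac{-3 - 14}{-9}} - 2) = - (\sqrt{\left(- \frac{1}{9}\right) \left(-17\right)} - 2) = - (\sqrt{\frac{17}{9}} - 2) = - (\frac{\sqrt{17}}{3} - 2) = - (-2 + \frac{\sqrt{17}}{3}) = 2 - \frac{\sqrt{17}}{3}$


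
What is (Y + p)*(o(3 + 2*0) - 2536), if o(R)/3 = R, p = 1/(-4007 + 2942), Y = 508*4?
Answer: -5468627633/1065 ≈ -5.1349e+6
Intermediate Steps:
Y = 2032
p = -1/1065 (p = 1/(-1065) = -1/1065 ≈ -0.00093897)
o(R) = 3*R
(Y + p)*(o(3 + 2*0) - 2536) = (2032 - 1/1065)*(3*(3 + 2*0) - 2536) = 2164079*(3*(3 + 0) - 2536)/1065 = 2164079*(3*3 - 2536)/1065 = 2164079*(9 - 2536)/1065 = (2164079/1065)*(-2527) = -5468627633/1065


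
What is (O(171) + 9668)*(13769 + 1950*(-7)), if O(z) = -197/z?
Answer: 196710689/171 ≈ 1.1504e+6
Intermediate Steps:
(O(171) + 9668)*(13769 + 1950*(-7)) = (-197/171 + 9668)*(13769 + 1950*(-7)) = (-197*1/171 + 9668)*(13769 - 13650) = (-197/171 + 9668)*119 = (1653031/171)*119 = 196710689/171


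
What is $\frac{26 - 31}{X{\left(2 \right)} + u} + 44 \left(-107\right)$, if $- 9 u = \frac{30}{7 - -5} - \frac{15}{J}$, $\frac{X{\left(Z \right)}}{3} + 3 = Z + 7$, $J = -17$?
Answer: $- \frac{25391774}{5393} \approx -4708.3$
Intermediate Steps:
$X{\left(Z \right)} = 12 + 3 Z$ ($X{\left(Z \right)} = -9 + 3 \left(Z + 7\right) = -9 + 3 \left(7 + Z\right) = -9 + \left(21 + 3 Z\right) = 12 + 3 Z$)
$u = - \frac{115}{306}$ ($u = - \frac{\frac{30}{7 - -5} - \frac{15}{-17}}{9} = - \frac{\frac{30}{7 + 5} - - \frac{15}{17}}{9} = - \frac{\frac{30}{12} + \frac{15}{17}}{9} = - \frac{30 \cdot \frac{1}{12} + \frac{15}{17}}{9} = - \frac{\frac{5}{2} + \frac{15}{17}}{9} = \left(- \frac{1}{9}\right) \frac{115}{34} = - \frac{115}{306} \approx -0.37582$)
$\frac{26 - 31}{X{\left(2 \right)} + u} + 44 \left(-107\right) = \frac{26 - 31}{\left(12 + 3 \cdot 2\right) - \frac{115}{306}} + 44 \left(-107\right) = - \frac{5}{\left(12 + 6\right) - \frac{115}{306}} - 4708 = - \frac{5}{18 - \frac{115}{306}} - 4708 = - \frac{5}{\frac{5393}{306}} - 4708 = \left(-5\right) \frac{306}{5393} - 4708 = - \frac{1530}{5393} - 4708 = - \frac{25391774}{5393}$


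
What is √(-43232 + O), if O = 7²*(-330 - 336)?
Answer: I*√75866 ≈ 275.44*I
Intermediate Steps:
O = -32634 (O = 49*(-666) = -32634)
√(-43232 + O) = √(-43232 - 32634) = √(-75866) = I*√75866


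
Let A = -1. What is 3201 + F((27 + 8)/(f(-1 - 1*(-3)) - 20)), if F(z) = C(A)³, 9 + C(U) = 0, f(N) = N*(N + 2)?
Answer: 2472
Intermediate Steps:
f(N) = N*(2 + N)
C(U) = -9 (C(U) = -9 + 0 = -9)
F(z) = -729 (F(z) = (-9)³ = -729)
3201 + F((27 + 8)/(f(-1 - 1*(-3)) - 20)) = 3201 - 729 = 2472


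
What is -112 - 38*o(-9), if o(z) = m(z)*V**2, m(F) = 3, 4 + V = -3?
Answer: -5698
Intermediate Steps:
V = -7 (V = -4 - 3 = -7)
o(z) = 147 (o(z) = 3*(-7)**2 = 3*49 = 147)
-112 - 38*o(-9) = -112 - 38*147 = -112 - 5586 = -5698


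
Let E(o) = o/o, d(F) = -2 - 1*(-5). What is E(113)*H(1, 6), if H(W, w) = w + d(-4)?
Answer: 9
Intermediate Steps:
d(F) = 3 (d(F) = -2 + 5 = 3)
H(W, w) = 3 + w (H(W, w) = w + 3 = 3 + w)
E(o) = 1
E(113)*H(1, 6) = 1*(3 + 6) = 1*9 = 9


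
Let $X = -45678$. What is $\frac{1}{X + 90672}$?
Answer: $\frac{1}{44994} \approx 2.2225 \cdot 10^{-5}$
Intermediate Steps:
$\frac{1}{X + 90672} = \frac{1}{-45678 + 90672} = \frac{1}{44994}$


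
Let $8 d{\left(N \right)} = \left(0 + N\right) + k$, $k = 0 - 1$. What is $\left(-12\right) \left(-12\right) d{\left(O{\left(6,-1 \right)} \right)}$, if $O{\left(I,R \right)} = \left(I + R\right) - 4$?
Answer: $0$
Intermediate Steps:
$k = -1$ ($k = 0 - 1 = -1$)
$O{\left(I,R \right)} = -4 + I + R$
$d{\left(N \right)} = - \frac{1}{8} + \frac{N}{8}$ ($d{\left(N \right)} = \frac{\left(0 + N\right) - 1}{8} = \frac{N - 1}{8} = \frac{-1 + N}{8} = - \frac{1}{8} + \frac{N}{8}$)
$\left(-12\right) \left(-12\right) d{\left(O{\left(6,-1 \right)} \right)} = \left(-12\right) \left(-12\right) \left(- \frac{1}{8} + \frac{-4 + 6 - 1}{8}\right) = 144 \left(- \frac{1}{8} + \frac{1}{8} \cdot 1\right) = 144 \left(- \frac{1}{8} + \frac{1}{8}\right) = 144 \cdot 0 = 0$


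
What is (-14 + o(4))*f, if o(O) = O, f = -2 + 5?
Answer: -30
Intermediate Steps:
f = 3
(-14 + o(4))*f = (-14 + 4)*3 = -10*3 = -30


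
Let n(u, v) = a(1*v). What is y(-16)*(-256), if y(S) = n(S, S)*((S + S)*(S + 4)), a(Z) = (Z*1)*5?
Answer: 7864320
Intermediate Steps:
a(Z) = 5*Z (a(Z) = Z*5 = 5*Z)
n(u, v) = 5*v (n(u, v) = 5*(1*v) = 5*v)
y(S) = 10*S**2*(4 + S) (y(S) = (5*S)*((S + S)*(S + 4)) = (5*S)*((2*S)*(4 + S)) = (5*S)*(2*S*(4 + S)) = 10*S**2*(4 + S))
y(-16)*(-256) = (10*(-16)**2*(4 - 16))*(-256) = (10*256*(-12))*(-256) = -30720*(-256) = 7864320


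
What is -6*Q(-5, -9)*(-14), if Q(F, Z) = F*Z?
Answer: 3780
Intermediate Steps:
-6*Q(-5, -9)*(-14) = -(-30)*(-9)*(-14) = -6*45*(-14) = -270*(-14) = 3780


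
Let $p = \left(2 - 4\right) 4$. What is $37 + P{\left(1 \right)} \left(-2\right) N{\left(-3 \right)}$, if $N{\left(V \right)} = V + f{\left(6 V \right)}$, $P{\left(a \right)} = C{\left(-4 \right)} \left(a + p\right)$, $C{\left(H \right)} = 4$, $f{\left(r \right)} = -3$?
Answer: $-299$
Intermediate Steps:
$p = -8$ ($p = \left(-2\right) 4 = -8$)
$P{\left(a \right)} = -32 + 4 a$ ($P{\left(a \right)} = 4 \left(a - 8\right) = 4 \left(-8 + a\right) = -32 + 4 a$)
$N{\left(V \right)} = -3 + V$ ($N{\left(V \right)} = V - 3 = -3 + V$)
$37 + P{\left(1 \right)} \left(-2\right) N{\left(-3 \right)} = 37 + \left(-32 + 4 \cdot 1\right) \left(-2\right) \left(-3 - 3\right) = 37 + \left(-32 + 4\right) \left(-2\right) \left(-6\right) = 37 + \left(-28\right) \left(-2\right) \left(-6\right) = 37 + 56 \left(-6\right) = 37 - 336 = -299$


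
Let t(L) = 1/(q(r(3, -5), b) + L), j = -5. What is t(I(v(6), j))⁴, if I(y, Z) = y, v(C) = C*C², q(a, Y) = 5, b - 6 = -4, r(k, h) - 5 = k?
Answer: 1/2385443281 ≈ 4.1921e-10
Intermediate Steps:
r(k, h) = 5 + k
b = 2 (b = 6 - 4 = 2)
v(C) = C³
t(L) = 1/(5 + L)
t(I(v(6), j))⁴ = (1/(5 + 6³))⁴ = (1/(5 + 216))⁴ = (1/221)⁴ = 1/2385443281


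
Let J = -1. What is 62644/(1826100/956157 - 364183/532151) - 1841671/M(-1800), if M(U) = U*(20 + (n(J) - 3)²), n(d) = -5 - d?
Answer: 1319987669714971188733/25814755397676600 ≈ 51133.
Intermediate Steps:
M(U) = 69*U (M(U) = U*(20 + ((-5 - 1*(-1)) - 3)²) = U*(20 + ((-5 + 1) - 3)²) = U*(20 + (-4 - 3)²) = U*(20 + (-7)²) = U*(20 + 49) = U*69 = 69*U)
62644/(1826100/956157 - 364183/532151) - 1841671/M(-1800) = 62644/(1826100/956157 - 364183/532151) - 1841671/(69*(-1800)) = 62644/(1826100*(1/956157) - 364183*1/532151) - 1841671/(-124200) = 62644/(608700/318719 - 364183/532151) - 1841671*(-1/124200) = 62644/(207848272123/169606634569) + 1841671/124200 = 62644*(169606634569/207848272123) + 1841671/124200 = 10624838015940436/207848272123 + 1841671/124200 = 1319987669714971188733/25814755397676600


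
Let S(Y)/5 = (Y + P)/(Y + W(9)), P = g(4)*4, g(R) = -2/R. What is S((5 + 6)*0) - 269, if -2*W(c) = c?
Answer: -2401/9 ≈ -266.78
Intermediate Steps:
W(c) = -c/2
P = -2 (P = -2/4*4 = -2*¼*4 = -½*4 = -2)
S(Y) = 5*(-2 + Y)/(-9/2 + Y) (S(Y) = 5*((Y - 2)/(Y - ½*9)) = 5*((-2 + Y)/(Y - 9/2)) = 5*((-2 + Y)/(-9/2 + Y)) = 5*(-2 + Y)/(-9/2 + Y))
S((5 + 6)*0) - 269 = 10*(-2 + (5 + 6)*0)/(-9 + 2*((5 + 6)*0)) - 269 = 10*(-2 + 11*0)/(-9 + 2*(11*0)) - 269 = 10*(-2 + 0)/(-9 + 2*0) - 269 = 10*(-2)/(-9 + 0) - 269 = 10*(-2)/(-9) - 269 = 10*(-⅑)*(-2) - 269 = 20/9 - 269 = -2401/9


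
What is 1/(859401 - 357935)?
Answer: 1/501466 ≈ 1.9942e-6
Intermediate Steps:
1/(859401 - 357935) = 1/501466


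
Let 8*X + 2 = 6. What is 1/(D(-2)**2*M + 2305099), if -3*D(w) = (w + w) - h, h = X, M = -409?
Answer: 4/9216715 ≈ 4.3399e-7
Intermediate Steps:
X = 1/2 (X = -1/4 + (1/8)*6 = -1/4 + 3/4 = 1/2 ≈ 0.50000)
h = 1/2 ≈ 0.50000
D(w) = 1/6 - 2*w/3 (D(w) = -((w + w) - 1*1/2)/3 = -(2*w - 1/2)/3 = -(-1/2 + 2*w)/3 = 1/6 - 2*w/3)
1/(D(-2)**2*M + 2305099) = 1/((1/6 - 2/3*(-2))**2*(-409) + 2305099) = 1/((1/6 + 4/3)**2*(-409) + 2305099) = 1/((3/2)**2*(-409) + 2305099) = 1/((9/4)*(-409) + 2305099) = 1/(-3681/4 + 2305099) = 1/(9216715/4) = 4/9216715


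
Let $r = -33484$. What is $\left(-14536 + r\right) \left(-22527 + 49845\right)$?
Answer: $-1311810360$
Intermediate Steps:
$\left(-14536 + r\right) \left(-22527 + 49845\right) = \left(-14536 - 33484\right) \left(-22527 + 49845\right) = \left(-48020\right) 27318 = -1311810360$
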